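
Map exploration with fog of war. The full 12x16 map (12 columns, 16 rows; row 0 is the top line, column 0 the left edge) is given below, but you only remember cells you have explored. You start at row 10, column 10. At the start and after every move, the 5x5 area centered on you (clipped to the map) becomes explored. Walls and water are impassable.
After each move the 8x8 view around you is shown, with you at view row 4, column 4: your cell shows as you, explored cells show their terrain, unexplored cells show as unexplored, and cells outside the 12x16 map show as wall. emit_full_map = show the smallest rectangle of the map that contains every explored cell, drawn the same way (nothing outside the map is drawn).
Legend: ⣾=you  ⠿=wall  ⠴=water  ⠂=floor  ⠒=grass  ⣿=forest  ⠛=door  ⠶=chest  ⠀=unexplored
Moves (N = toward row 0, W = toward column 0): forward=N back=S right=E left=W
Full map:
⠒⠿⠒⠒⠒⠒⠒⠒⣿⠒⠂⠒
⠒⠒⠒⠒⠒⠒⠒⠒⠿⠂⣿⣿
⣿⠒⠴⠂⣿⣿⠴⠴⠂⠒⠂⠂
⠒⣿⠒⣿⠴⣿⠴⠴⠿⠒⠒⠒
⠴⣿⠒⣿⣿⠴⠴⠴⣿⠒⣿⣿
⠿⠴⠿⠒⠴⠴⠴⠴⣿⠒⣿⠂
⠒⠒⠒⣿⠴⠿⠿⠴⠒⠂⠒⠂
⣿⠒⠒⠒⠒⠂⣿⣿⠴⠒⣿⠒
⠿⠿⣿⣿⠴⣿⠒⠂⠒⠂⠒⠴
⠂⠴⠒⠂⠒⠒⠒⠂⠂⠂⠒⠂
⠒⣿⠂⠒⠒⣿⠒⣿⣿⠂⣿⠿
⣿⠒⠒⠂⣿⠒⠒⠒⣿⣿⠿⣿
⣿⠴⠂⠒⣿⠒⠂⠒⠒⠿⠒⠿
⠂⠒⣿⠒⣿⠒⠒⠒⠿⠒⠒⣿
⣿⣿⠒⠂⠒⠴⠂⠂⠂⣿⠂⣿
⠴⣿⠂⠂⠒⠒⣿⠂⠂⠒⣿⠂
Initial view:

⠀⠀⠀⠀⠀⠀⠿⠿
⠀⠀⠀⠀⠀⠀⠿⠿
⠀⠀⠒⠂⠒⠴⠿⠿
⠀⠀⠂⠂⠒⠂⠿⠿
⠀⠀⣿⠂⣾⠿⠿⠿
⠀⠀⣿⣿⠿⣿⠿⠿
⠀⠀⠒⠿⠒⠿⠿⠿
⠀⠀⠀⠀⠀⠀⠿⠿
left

⠀⠀⠀⠀⠀⠀⠀⠿
⠀⠀⠀⠀⠀⠀⠀⠿
⠀⠀⠂⠒⠂⠒⠴⠿
⠀⠀⠂⠂⠂⠒⠂⠿
⠀⠀⣿⣿⣾⣿⠿⠿
⠀⠀⠒⣿⣿⠿⣿⠿
⠀⠀⠒⠒⠿⠒⠿⠿
⠀⠀⠀⠀⠀⠀⠀⠿

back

⠀⠀⠀⠀⠀⠀⠀⠿
⠀⠀⠂⠒⠂⠒⠴⠿
⠀⠀⠂⠂⠂⠒⠂⠿
⠀⠀⣿⣿⠂⣿⠿⠿
⠀⠀⠒⣿⣾⠿⣿⠿
⠀⠀⠒⠒⠿⠒⠿⠿
⠀⠀⠒⠿⠒⠒⣿⠿
⠀⠀⠀⠀⠀⠀⠀⠿

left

⠀⠀⠀⠀⠀⠀⠀⠀
⠀⠀⠀⠂⠒⠂⠒⠴
⠀⠀⠒⠂⠂⠂⠒⠂
⠀⠀⠒⣿⣿⠂⣿⠿
⠀⠀⠒⠒⣾⣿⠿⣿
⠀⠀⠂⠒⠒⠿⠒⠿
⠀⠀⠒⠒⠿⠒⠒⣿
⠀⠀⠀⠀⠀⠀⠀⠀

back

⠀⠀⠀⠂⠒⠂⠒⠴
⠀⠀⠒⠂⠂⠂⠒⠂
⠀⠀⠒⣿⣿⠂⣿⠿
⠀⠀⠒⠒⣿⣿⠿⣿
⠀⠀⠂⠒⣾⠿⠒⠿
⠀⠀⠒⠒⠿⠒⠒⣿
⠀⠀⠂⠂⠂⣿⠂⠀
⠀⠀⠀⠀⠀⠀⠀⠀

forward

⠀⠀⠀⠀⠀⠀⠀⠀
⠀⠀⠀⠂⠒⠂⠒⠴
⠀⠀⠒⠂⠂⠂⠒⠂
⠀⠀⠒⣿⣿⠂⣿⠿
⠀⠀⠒⠒⣾⣿⠿⣿
⠀⠀⠂⠒⠒⠿⠒⠿
⠀⠀⠒⠒⠿⠒⠒⣿
⠀⠀⠂⠂⠂⣿⠂⠀

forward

⠀⠀⠀⠀⠀⠀⠀⠀
⠀⠀⠀⠀⠀⠀⠀⠀
⠀⠀⠒⠂⠒⠂⠒⠴
⠀⠀⠒⠂⠂⠂⠒⠂
⠀⠀⠒⣿⣾⠂⣿⠿
⠀⠀⠒⠒⣿⣿⠿⣿
⠀⠀⠂⠒⠒⠿⠒⠿
⠀⠀⠒⠒⠿⠒⠒⣿

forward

⠀⠀⠀⠀⠀⠀⠀⠀
⠀⠀⠀⠀⠀⠀⠀⠀
⠀⠀⣿⣿⠴⠒⣿⠀
⠀⠀⠒⠂⠒⠂⠒⠴
⠀⠀⠒⠂⣾⠂⠒⠂
⠀⠀⠒⣿⣿⠂⣿⠿
⠀⠀⠒⠒⣿⣿⠿⣿
⠀⠀⠂⠒⠒⠿⠒⠿

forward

⠀⠀⠀⠀⠀⠀⠀⠀
⠀⠀⠀⠀⠀⠀⠀⠀
⠀⠀⠿⠴⠒⠂⠒⠀
⠀⠀⣿⣿⠴⠒⣿⠀
⠀⠀⠒⠂⣾⠂⠒⠴
⠀⠀⠒⠂⠂⠂⠒⠂
⠀⠀⠒⣿⣿⠂⣿⠿
⠀⠀⠒⠒⣿⣿⠿⣿

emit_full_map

⠿⠴⠒⠂⠒⠀
⣿⣿⠴⠒⣿⠀
⠒⠂⣾⠂⠒⠴
⠒⠂⠂⠂⠒⠂
⠒⣿⣿⠂⣿⠿
⠒⠒⣿⣿⠿⣿
⠂⠒⠒⠿⠒⠿
⠒⠒⠿⠒⠒⣿
⠂⠂⠂⣿⠂⠀


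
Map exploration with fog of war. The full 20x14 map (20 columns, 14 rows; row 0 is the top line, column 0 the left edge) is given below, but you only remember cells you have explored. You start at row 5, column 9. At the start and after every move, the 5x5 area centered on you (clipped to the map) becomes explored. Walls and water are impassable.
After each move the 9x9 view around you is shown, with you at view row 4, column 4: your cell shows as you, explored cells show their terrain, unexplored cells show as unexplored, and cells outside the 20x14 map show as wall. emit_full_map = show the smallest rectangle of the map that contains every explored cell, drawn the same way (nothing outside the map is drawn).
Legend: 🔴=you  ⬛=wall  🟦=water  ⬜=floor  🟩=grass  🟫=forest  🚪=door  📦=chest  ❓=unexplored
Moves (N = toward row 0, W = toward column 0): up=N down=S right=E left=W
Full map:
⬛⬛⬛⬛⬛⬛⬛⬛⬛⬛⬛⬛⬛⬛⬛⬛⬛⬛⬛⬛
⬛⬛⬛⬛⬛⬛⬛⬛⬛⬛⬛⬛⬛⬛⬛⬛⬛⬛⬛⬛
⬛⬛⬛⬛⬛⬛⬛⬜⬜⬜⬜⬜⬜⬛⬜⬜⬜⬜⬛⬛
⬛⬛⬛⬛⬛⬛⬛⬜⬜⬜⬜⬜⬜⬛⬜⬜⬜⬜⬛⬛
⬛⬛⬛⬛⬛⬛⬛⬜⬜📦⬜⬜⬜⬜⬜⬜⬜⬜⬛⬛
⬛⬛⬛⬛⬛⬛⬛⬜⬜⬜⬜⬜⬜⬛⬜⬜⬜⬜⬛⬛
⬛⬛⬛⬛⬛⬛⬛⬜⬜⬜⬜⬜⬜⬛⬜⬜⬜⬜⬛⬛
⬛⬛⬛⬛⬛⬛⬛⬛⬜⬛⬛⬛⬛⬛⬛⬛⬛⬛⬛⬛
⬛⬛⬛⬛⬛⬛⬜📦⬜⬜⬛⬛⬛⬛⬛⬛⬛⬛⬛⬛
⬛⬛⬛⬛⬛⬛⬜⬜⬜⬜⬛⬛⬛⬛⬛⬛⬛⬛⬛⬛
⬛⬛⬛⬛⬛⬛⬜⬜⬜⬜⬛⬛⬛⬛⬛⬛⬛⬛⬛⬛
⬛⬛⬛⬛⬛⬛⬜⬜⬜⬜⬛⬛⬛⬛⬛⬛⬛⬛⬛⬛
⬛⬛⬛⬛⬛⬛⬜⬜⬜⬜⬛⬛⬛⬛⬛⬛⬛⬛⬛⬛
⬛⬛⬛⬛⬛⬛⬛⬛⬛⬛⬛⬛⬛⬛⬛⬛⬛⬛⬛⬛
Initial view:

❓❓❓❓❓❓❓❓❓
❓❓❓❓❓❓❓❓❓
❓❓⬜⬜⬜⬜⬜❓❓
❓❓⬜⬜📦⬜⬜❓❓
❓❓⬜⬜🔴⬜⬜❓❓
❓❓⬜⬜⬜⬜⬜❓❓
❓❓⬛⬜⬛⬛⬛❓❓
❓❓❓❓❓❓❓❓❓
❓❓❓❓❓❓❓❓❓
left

❓❓❓❓❓❓❓❓❓
❓❓❓❓❓❓❓❓❓
❓❓⬛⬜⬜⬜⬜⬜❓
❓❓⬛⬜⬜📦⬜⬜❓
❓❓⬛⬜🔴⬜⬜⬜❓
❓❓⬛⬜⬜⬜⬜⬜❓
❓❓⬛⬛⬜⬛⬛⬛❓
❓❓❓❓❓❓❓❓❓
❓❓❓❓❓❓❓❓❓

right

❓❓❓❓❓❓❓❓❓
❓❓❓❓❓❓❓❓❓
❓⬛⬜⬜⬜⬜⬜❓❓
❓⬛⬜⬜📦⬜⬜❓❓
❓⬛⬜⬜🔴⬜⬜❓❓
❓⬛⬜⬜⬜⬜⬜❓❓
❓⬛⬛⬜⬛⬛⬛❓❓
❓❓❓❓❓❓❓❓❓
❓❓❓❓❓❓❓❓❓

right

❓❓❓❓❓❓❓❓❓
❓❓❓❓❓❓❓❓❓
⬛⬜⬜⬜⬜⬜⬜❓❓
⬛⬜⬜📦⬜⬜⬜❓❓
⬛⬜⬜⬜🔴⬜⬜❓❓
⬛⬜⬜⬜⬜⬜⬜❓❓
⬛⬛⬜⬛⬛⬛⬛❓❓
❓❓❓❓❓❓❓❓❓
❓❓❓❓❓❓❓❓❓

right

❓❓❓❓❓❓❓❓❓
❓❓❓❓❓❓❓❓❓
⬜⬜⬜⬜⬜⬜⬛❓❓
⬜⬜📦⬜⬜⬜⬜❓❓
⬜⬜⬜⬜🔴⬜⬛❓❓
⬜⬜⬜⬜⬜⬜⬛❓❓
⬛⬜⬛⬛⬛⬛⬛❓❓
❓❓❓❓❓❓❓❓❓
❓❓❓❓❓❓❓❓❓

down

❓❓❓❓❓❓❓❓❓
⬜⬜⬜⬜⬜⬜⬛❓❓
⬜⬜📦⬜⬜⬜⬜❓❓
⬜⬜⬜⬜⬜⬜⬛❓❓
⬜⬜⬜⬜🔴⬜⬛❓❓
⬛⬜⬛⬛⬛⬛⬛❓❓
❓❓⬜⬛⬛⬛⬛❓❓
❓❓❓❓❓❓❓❓❓
❓❓❓❓❓❓❓❓❓

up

❓❓❓❓❓❓❓❓❓
❓❓❓❓❓❓❓❓❓
⬜⬜⬜⬜⬜⬜⬛❓❓
⬜⬜📦⬜⬜⬜⬜❓❓
⬜⬜⬜⬜🔴⬜⬛❓❓
⬜⬜⬜⬜⬜⬜⬛❓❓
⬛⬜⬛⬛⬛⬛⬛❓❓
❓❓⬜⬛⬛⬛⬛❓❓
❓❓❓❓❓❓❓❓❓

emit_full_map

⬛⬜⬜⬜⬜⬜⬜⬛
⬛⬜⬜📦⬜⬜⬜⬜
⬛⬜⬜⬜⬜🔴⬜⬛
⬛⬜⬜⬜⬜⬜⬜⬛
⬛⬛⬜⬛⬛⬛⬛⬛
❓❓❓⬜⬛⬛⬛⬛

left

❓❓❓❓❓❓❓❓❓
❓❓❓❓❓❓❓❓❓
⬛⬜⬜⬜⬜⬜⬜⬛❓
⬛⬜⬜📦⬜⬜⬜⬜❓
⬛⬜⬜⬜🔴⬜⬜⬛❓
⬛⬜⬜⬜⬜⬜⬜⬛❓
⬛⬛⬜⬛⬛⬛⬛⬛❓
❓❓❓⬜⬛⬛⬛⬛❓
❓❓❓❓❓❓❓❓❓

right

❓❓❓❓❓❓❓❓❓
❓❓❓❓❓❓❓❓❓
⬜⬜⬜⬜⬜⬜⬛❓❓
⬜⬜📦⬜⬜⬜⬜❓❓
⬜⬜⬜⬜🔴⬜⬛❓❓
⬜⬜⬜⬜⬜⬜⬛❓❓
⬛⬜⬛⬛⬛⬛⬛❓❓
❓❓⬜⬛⬛⬛⬛❓❓
❓❓❓❓❓❓❓❓❓

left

❓❓❓❓❓❓❓❓❓
❓❓❓❓❓❓❓❓❓
⬛⬜⬜⬜⬜⬜⬜⬛❓
⬛⬜⬜📦⬜⬜⬜⬜❓
⬛⬜⬜⬜🔴⬜⬜⬛❓
⬛⬜⬜⬜⬜⬜⬜⬛❓
⬛⬛⬜⬛⬛⬛⬛⬛❓
❓❓❓⬜⬛⬛⬛⬛❓
❓❓❓❓❓❓❓❓❓

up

❓❓❓❓❓❓❓❓❓
❓❓❓❓❓❓❓❓❓
❓❓⬜⬜⬜⬜⬜❓❓
⬛⬜⬜⬜⬜⬜⬜⬛❓
⬛⬜⬜📦🔴⬜⬜⬜❓
⬛⬜⬜⬜⬜⬜⬜⬛❓
⬛⬜⬜⬜⬜⬜⬜⬛❓
⬛⬛⬜⬛⬛⬛⬛⬛❓
❓❓❓⬜⬛⬛⬛⬛❓

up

⬛⬛⬛⬛⬛⬛⬛⬛⬛
❓❓❓❓❓❓❓❓❓
❓❓⬛⬛⬛⬛⬛❓❓
❓❓⬜⬜⬜⬜⬜❓❓
⬛⬜⬜⬜🔴⬜⬜⬛❓
⬛⬜⬜📦⬜⬜⬜⬜❓
⬛⬜⬜⬜⬜⬜⬜⬛❓
⬛⬜⬜⬜⬜⬜⬜⬛❓
⬛⬛⬜⬛⬛⬛⬛⬛❓

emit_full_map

❓❓⬛⬛⬛⬛⬛❓
❓❓⬜⬜⬜⬜⬜❓
⬛⬜⬜⬜🔴⬜⬜⬛
⬛⬜⬜📦⬜⬜⬜⬜
⬛⬜⬜⬜⬜⬜⬜⬛
⬛⬜⬜⬜⬜⬜⬜⬛
⬛⬛⬜⬛⬛⬛⬛⬛
❓❓❓⬜⬛⬛⬛⬛


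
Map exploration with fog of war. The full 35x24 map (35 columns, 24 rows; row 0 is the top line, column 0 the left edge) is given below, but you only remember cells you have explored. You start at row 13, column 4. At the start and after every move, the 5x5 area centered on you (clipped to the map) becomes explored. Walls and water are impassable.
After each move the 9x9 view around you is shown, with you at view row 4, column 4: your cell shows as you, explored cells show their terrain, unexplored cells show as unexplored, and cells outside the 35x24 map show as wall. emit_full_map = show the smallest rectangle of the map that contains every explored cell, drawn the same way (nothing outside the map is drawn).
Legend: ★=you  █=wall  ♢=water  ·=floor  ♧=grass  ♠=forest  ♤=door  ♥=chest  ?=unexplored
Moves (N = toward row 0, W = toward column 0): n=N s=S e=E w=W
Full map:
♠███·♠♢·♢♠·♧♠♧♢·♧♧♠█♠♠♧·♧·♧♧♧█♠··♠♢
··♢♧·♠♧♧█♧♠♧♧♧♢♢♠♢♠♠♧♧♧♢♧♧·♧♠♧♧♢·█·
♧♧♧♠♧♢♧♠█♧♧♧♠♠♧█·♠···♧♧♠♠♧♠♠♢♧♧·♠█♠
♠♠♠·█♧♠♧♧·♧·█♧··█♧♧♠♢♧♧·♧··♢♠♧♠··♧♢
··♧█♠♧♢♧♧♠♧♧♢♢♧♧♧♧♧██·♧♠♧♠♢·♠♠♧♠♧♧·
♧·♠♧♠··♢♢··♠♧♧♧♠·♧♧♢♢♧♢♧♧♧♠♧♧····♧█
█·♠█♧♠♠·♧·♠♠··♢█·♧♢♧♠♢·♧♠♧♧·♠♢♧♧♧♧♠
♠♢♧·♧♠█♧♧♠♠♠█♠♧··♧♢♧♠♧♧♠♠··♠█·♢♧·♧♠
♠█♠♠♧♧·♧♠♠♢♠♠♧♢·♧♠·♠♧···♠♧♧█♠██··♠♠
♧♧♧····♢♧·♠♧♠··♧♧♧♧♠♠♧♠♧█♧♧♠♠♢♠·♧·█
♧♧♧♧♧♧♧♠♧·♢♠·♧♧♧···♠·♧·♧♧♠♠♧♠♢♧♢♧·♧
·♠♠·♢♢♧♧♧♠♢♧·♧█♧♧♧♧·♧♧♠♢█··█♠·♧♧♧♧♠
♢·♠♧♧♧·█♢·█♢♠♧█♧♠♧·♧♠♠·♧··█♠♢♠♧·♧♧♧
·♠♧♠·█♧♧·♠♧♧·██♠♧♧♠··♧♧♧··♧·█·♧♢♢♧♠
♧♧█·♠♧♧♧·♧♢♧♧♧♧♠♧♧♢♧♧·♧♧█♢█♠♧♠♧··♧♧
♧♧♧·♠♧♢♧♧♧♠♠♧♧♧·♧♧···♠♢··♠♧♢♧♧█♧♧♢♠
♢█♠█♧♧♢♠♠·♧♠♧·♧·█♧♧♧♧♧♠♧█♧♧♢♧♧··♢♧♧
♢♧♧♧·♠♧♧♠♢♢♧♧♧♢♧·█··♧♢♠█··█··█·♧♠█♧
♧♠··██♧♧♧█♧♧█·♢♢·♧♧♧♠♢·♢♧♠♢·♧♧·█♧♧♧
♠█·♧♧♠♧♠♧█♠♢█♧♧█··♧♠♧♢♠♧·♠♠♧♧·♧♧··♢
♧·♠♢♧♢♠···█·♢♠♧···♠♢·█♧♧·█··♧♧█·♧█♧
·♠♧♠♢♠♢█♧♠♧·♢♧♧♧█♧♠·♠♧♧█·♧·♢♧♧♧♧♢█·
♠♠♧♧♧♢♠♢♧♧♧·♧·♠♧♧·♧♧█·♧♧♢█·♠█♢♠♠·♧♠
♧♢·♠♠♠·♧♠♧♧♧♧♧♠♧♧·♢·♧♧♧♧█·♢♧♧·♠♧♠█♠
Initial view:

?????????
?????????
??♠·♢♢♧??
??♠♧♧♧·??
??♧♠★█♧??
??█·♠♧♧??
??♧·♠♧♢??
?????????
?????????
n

?????????
?????????
??♧♧♧♧♧??
??♠·♢♢♧??
??♠♧★♧·??
??♧♠·█♧??
??█·♠♧♧??
??♧·♠♧♢??
?????????

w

█????????
█????????
█?♧♧♧♧♧♧?
█?♠♠·♢♢♧?
█?·♠★♧♧·?
█?♠♧♠·█♧?
█?♧█·♠♧♧?
█??♧·♠♧♢?
█????????

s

█????????
█?♧♧♧♧♧♧?
█?♠♠·♢♢♧?
█?·♠♧♧♧·?
█?♠♧★·█♧?
█?♧█·♠♧♧?
█?♧♧·♠♧♢?
█????????
█????????

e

?????????
?♧♧♧♧♧♧??
?♠♠·♢♢♧??
?·♠♧♧♧·??
?♠♧♠★█♧??
?♧█·♠♧♧??
?♧♧·♠♧♢??
?????????
?????????

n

?????????
?????????
?♧♧♧♧♧♧??
?♠♠·♢♢♧??
?·♠♧★♧·??
?♠♧♠·█♧??
?♧█·♠♧♧??
?♧♧·♠♧♢??
?????????

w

█????????
█????????
█?♧♧♧♧♧♧?
█?♠♠·♢♢♧?
█?·♠★♧♧·?
█?♠♧♠·█♧?
█?♧█·♠♧♧?
█?♧♧·♠♧♢?
█????????

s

█????????
█?♧♧♧♧♧♧?
█?♠♠·♢♢♧?
█?·♠♧♧♧·?
█?♠♧★·█♧?
█?♧█·♠♧♧?
█?♧♧·♠♧♢?
█????????
█????????

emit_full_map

♧♧♧♧♧♧
♠♠·♢♢♧
·♠♧♧♧·
♠♧★·█♧
♧█·♠♧♧
♧♧·♠♧♢

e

?????????
?♧♧♧♧♧♧??
?♠♠·♢♢♧??
?·♠♧♧♧·??
?♠♧♠★█♧??
?♧█·♠♧♧??
?♧♧·♠♧♢??
?????????
?????????

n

?????????
?????????
?♧♧♧♧♧♧??
?♠♠·♢♢♧??
?·♠♧★♧·??
?♠♧♠·█♧??
?♧█·♠♧♧??
?♧♧·♠♧♢??
?????????

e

?????????
?????????
♧♧♧♧♧♧♠??
♠♠·♢♢♧♧??
·♠♧♧★·█??
♠♧♠·█♧♧??
♧█·♠♧♧♧??
♧♧·♠♧♢???
?????????

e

?????????
?????????
♧♧♧♧♧♠♧??
♠·♢♢♧♧♧??
♠♧♧♧★█♢??
♧♠·█♧♧·??
█·♠♧♧♧·??
♧·♠♧♢????
?????????

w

?????????
?????????
♧♧♧♧♧♧♠♧?
♠♠·♢♢♧♧♧?
·♠♧♧★·█♢?
♠♧♠·█♧♧·?
♧█·♠♧♧♧·?
♧♧·♠♧♢???
?????????

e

?????????
?????????
♧♧♧♧♧♠♧??
♠·♢♢♧♧♧??
♠♧♧♧★█♢??
♧♠·█♧♧·??
█·♠♧♧♧·??
♧·♠♧♢????
?????????

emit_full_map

♧♧♧♧♧♧♠♧
♠♠·♢♢♧♧♧
·♠♧♧♧★█♢
♠♧♠·█♧♧·
♧█·♠♧♧♧·
♧♧·♠♧♢??

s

?????????
♧♧♧♧♧♠♧??
♠·♢♢♧♧♧??
♠♧♧♧·█♢??
♧♠·█★♧·??
█·♠♧♧♧·??
♧·♠♧♢♧♧??
?????????
?????????

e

?????????
♧♧♧♧♠♧???
·♢♢♧♧♧♠??
♧♧♧·█♢·??
♠·█♧★·♠??
·♠♧♧♧·♧??
·♠♧♢♧♧♧??
?????????
?????????

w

?????????
♧♧♧♧♧♠♧??
♠·♢♢♧♧♧♠?
♠♧♧♧·█♢·?
♧♠·█★♧·♠?
█·♠♧♧♧·♧?
♧·♠♧♢♧♧♧?
?????????
?????????

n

?????????
?????????
♧♧♧♧♧♠♧??
♠·♢♢♧♧♧♠?
♠♧♧♧★█♢·?
♧♠·█♧♧·♠?
█·♠♧♧♧·♧?
♧·♠♧♢♧♧♧?
?????????

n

?????????
?????????
??···♢♧??
♧♧♧♧♧♠♧??
♠·♢♢★♧♧♠?
♠♧♧♧·█♢·?
♧♠·█♧♧·♠?
█·♠♧♧♧·♧?
♧·♠♧♢♧♧♧?

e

?????????
?????????
?···♢♧·??
♧♧♧♧♠♧·??
·♢♢♧★♧♠??
♧♧♧·█♢·??
♠·█♧♧·♠??
·♠♧♧♧·♧??
·♠♧♢♧♧♧??

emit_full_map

???···♢♧·
♧♧♧♧♧♧♠♧·
♠♠·♢♢♧★♧♠
·♠♧♧♧·█♢·
♠♧♠·█♧♧·♠
♧█·♠♧♧♧·♧
♧♧·♠♧♢♧♧♧

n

?????????
?????????
??♧·♧♠♠??
?···♢♧·??
♧♧♧♧★♧·??
·♢♢♧♧♧♠??
♧♧♧·█♢·??
♠·█♧♧·♠??
·♠♧♧♧·♧??

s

?????????
??♧·♧♠♠??
?···♢♧·??
♧♧♧♧♠♧·??
·♢♢♧★♧♠??
♧♧♧·█♢·??
♠·█♧♧·♠??
·♠♧♧♧·♧??
·♠♧♢♧♧♧??

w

?????????
???♧·♧♠♠?
??···♢♧·?
♧♧♧♧♧♠♧·?
♠·♢♢★♧♧♠?
♠♧♧♧·█♢·?
♧♠·█♧♧·♠?
█·♠♧♧♧·♧?
♧·♠♧♢♧♧♧?

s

???♧·♧♠♠?
??···♢♧·?
♧♧♧♧♧♠♧·?
♠·♢♢♧♧♧♠?
♠♧♧♧★█♢·?
♧♠·█♧♧·♠?
█·♠♧♧♧·♧?
♧·♠♧♢♧♧♧?
?????????

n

?????????
???♧·♧♠♠?
??···♢♧·?
♧♧♧♧♧♠♧·?
♠·♢♢★♧♧♠?
♠♧♧♧·█♢·?
♧♠·█♧♧·♠?
█·♠♧♧♧·♧?
♧·♠♧♢♧♧♧?

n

?????????
?????????
??♧♧·♧♠♠?
??···♢♧·?
♧♧♧♧★♠♧·?
♠·♢♢♧♧♧♠?
♠♧♧♧·█♢·?
♧♠·█♧♧·♠?
█·♠♧♧♧·♧?

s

?????????
??♧♧·♧♠♠?
??···♢♧·?
♧♧♧♧♧♠♧·?
♠·♢♢★♧♧♠?
♠♧♧♧·█♢·?
♧♠·█♧♧·♠?
█·♠♧♧♧·♧?
♧·♠♧♢♧♧♧?

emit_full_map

???♧♧·♧♠♠
???···♢♧·
♧♧♧♧♧♧♠♧·
♠♠·♢♢★♧♧♠
·♠♧♧♧·█♢·
♠♧♠·█♧♧·♠
♧█·♠♧♧♧·♧
♧♧·♠♧♢♧♧♧

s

??♧♧·♧♠♠?
??···♢♧·?
♧♧♧♧♧♠♧·?
♠·♢♢♧♧♧♠?
♠♧♧♧★█♢·?
♧♠·█♧♧·♠?
█·♠♧♧♧·♧?
♧·♠♧♢♧♧♧?
?????????

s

??···♢♧·?
♧♧♧♧♧♠♧·?
♠·♢♢♧♧♧♠?
♠♧♧♧·█♢·?
♧♠·█★♧·♠?
█·♠♧♧♧·♧?
♧·♠♧♢♧♧♧?
?????????
?????????

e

?···♢♧·??
♧♧♧♧♠♧·??
·♢♢♧♧♧♠??
♧♧♧·█♢·??
♠·█♧★·♠??
·♠♧♧♧·♧??
·♠♧♢♧♧♧??
?????????
?????????

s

♧♧♧♧♠♧·??
·♢♢♧♧♧♠??
♧♧♧·█♢·??
♠·█♧♧·♠??
·♠♧♧★·♧??
·♠♧♢♧♧♧??
??♧♢♠♠·??
?????????
?????????

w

♧♧♧♧♧♠♧·?
♠·♢♢♧♧♧♠?
♠♧♧♧·█♢·?
♧♠·█♧♧·♠?
█·♠♧★♧·♧?
♧·♠♧♢♧♧♧?
??♧♧♢♠♠·?
?????????
?????????

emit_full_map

???♧♧·♧♠♠
???···♢♧·
♧♧♧♧♧♧♠♧·
♠♠·♢♢♧♧♧♠
·♠♧♧♧·█♢·
♠♧♠·█♧♧·♠
♧█·♠♧★♧·♧
♧♧·♠♧♢♧♧♧
???♧♧♢♠♠·


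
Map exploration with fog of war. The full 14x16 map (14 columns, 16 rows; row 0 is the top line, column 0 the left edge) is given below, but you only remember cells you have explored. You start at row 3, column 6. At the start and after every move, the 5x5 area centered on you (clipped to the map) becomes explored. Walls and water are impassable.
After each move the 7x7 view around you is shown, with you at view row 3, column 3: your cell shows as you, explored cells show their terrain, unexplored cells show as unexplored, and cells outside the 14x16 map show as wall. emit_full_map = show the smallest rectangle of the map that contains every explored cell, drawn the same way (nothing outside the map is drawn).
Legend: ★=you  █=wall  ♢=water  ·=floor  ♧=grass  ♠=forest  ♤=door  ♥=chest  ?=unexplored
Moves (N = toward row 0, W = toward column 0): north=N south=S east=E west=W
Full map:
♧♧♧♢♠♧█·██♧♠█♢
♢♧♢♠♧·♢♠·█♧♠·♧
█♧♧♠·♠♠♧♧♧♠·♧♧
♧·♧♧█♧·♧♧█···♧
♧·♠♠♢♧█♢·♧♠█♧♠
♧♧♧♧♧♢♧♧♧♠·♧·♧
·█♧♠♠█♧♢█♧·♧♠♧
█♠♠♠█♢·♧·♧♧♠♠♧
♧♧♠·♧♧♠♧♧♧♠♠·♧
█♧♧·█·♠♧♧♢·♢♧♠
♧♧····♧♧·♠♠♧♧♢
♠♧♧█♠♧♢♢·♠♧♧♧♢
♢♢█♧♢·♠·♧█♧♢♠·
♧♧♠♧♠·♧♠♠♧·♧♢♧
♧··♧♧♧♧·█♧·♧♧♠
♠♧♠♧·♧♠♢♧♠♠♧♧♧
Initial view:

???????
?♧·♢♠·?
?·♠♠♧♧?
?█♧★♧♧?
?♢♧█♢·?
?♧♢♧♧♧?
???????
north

███████
?♠♧█·█?
?♧·♢♠·?
?·♠★♧♧?
?█♧·♧♧?
?♢♧█♢·?
?♧♢♧♧♧?

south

?♠♧█·█?
?♧·♢♠·?
?·♠♠♧♧?
?█♧★♧♧?
?♢♧█♢·?
?♧♢♧♧♧?
???????

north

███████
?♠♧█·█?
?♧·♢♠·?
?·♠★♧♧?
?█♧·♧♧?
?♢♧█♢·?
?♧♢♧♧♧?

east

███████
♠♧█·██?
♧·♢♠·█?
·♠♠★♧♧?
█♧·♧♧█?
♢♧█♢·♧?
♧♢♧♧♧??

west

███████
?♠♧█·██
?♧·♢♠·█
?·♠★♧♧♧
?█♧·♧♧█
?♢♧█♢·♧
?♧♢♧♧♧?

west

███████
?♢♠♧█·█
?♠♧·♢♠·
?♠·★♠♧♧
?♧█♧·♧♧
?♠♢♧█♢·
??♧♢♧♧♧

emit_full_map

♢♠♧█·██
♠♧·♢♠·█
♠·★♠♧♧♧
♧█♧·♧♧█
♠♢♧█♢·♧
?♧♢♧♧♧?

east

███████
♢♠♧█·██
♠♧·♢♠·█
♠·♠★♧♧♧
♧█♧·♧♧█
♠♢♧█♢·♧
?♧♢♧♧♧?

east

███████
♠♧█·██?
♧·♢♠·█?
·♠♠★♧♧?
█♧·♧♧█?
♢♧█♢·♧?
♧♢♧♧♧??

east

███████
♧█·██♧?
·♢♠·█♧?
♠♠♧★♧♠?
♧·♧♧█·?
♧█♢·♧♠?
♢♧♧♧???

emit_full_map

♢♠♧█·██♧
♠♧·♢♠·█♧
♠·♠♠♧★♧♠
♧█♧·♧♧█·
♠♢♧█♢·♧♠
?♧♢♧♧♧??


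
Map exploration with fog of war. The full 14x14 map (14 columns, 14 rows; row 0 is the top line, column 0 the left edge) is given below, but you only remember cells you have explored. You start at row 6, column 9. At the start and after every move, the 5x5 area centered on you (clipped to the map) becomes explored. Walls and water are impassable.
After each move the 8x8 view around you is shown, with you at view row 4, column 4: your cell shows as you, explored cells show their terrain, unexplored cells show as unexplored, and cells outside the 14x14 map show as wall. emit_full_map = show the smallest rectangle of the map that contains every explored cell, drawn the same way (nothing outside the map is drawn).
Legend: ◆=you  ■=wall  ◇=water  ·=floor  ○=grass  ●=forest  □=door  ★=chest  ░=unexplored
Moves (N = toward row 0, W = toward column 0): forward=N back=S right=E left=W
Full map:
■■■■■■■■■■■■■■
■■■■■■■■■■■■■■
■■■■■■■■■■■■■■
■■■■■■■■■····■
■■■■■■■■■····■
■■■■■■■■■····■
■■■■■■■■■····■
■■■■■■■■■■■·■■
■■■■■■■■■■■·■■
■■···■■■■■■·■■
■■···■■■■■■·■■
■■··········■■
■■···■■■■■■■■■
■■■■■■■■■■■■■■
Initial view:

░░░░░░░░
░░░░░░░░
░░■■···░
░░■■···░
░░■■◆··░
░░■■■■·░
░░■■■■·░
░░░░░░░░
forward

░░░░░░░░
░░░░░░░░
░░■■···░
░░■■···░
░░■■◆··░
░░■■···░
░░■■■■·░
░░■■■■·░

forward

░░░░░░░░
░░░░░░░░
░░■■■■■░
░░■■···░
░░■■◆··░
░░■■···░
░░■■···░
░░■■■■·░

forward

■■■■■■■■
░░░░░░░░
░░■■■■■░
░░■■■■■░
░░■■◆··░
░░■■···░
░░■■···░
░░■■···░

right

■■■■■■■■
░░░░░░░░
░■■■■■■░
░■■■■■■░
░■■·◆··░
░■■····░
░■■····░
░■■···░░

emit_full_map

■■■■■■
■■■■■■
■■·◆··
■■····
■■····
■■···░
■■■■·░
■■■■·░

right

■■■■■■■■
░░░░░░░■
■■■■■■■■
■■■■■■■■
■■··◆·■■
■■····■■
■■····■■
■■···░░■

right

■■■■■■■■
░░░░░░■■
■■■■■■■■
■■■■■■■■
■···◆■■■
■····■■■
■····■■■
■···░░■■

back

░░░░░░■■
■■■■■■■■
■■■■■■■■
■····■■■
■···◆■■■
■····■■■
■····■■■
■■■·░░■■

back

■■■■■■■■
■■■■■■■■
■····■■■
■····■■■
■···◆■■■
■····■■■
■■■·■■■■
■■■·░░■■

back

■■■■■■■■
■····■■■
■····■■■
■····■■■
■···◆■■■
■■■·■■■■
■■■·■■■■
░░░░░░■■

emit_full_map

■■■■■■■
■■■■■■■
■■····■
■■····■
■■····■
■■···◆■
■■■■·■■
■■■■·■■

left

■■■■■■■■
■■····■■
■■····■■
■■····■■
■■··◆·■■
■■■■·■■■
■■■■·■■■
░░░░░░░■

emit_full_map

■■■■■■■
■■■■■■■
■■····■
■■····■
■■····■
■■··◆·■
■■■■·■■
■■■■·■■


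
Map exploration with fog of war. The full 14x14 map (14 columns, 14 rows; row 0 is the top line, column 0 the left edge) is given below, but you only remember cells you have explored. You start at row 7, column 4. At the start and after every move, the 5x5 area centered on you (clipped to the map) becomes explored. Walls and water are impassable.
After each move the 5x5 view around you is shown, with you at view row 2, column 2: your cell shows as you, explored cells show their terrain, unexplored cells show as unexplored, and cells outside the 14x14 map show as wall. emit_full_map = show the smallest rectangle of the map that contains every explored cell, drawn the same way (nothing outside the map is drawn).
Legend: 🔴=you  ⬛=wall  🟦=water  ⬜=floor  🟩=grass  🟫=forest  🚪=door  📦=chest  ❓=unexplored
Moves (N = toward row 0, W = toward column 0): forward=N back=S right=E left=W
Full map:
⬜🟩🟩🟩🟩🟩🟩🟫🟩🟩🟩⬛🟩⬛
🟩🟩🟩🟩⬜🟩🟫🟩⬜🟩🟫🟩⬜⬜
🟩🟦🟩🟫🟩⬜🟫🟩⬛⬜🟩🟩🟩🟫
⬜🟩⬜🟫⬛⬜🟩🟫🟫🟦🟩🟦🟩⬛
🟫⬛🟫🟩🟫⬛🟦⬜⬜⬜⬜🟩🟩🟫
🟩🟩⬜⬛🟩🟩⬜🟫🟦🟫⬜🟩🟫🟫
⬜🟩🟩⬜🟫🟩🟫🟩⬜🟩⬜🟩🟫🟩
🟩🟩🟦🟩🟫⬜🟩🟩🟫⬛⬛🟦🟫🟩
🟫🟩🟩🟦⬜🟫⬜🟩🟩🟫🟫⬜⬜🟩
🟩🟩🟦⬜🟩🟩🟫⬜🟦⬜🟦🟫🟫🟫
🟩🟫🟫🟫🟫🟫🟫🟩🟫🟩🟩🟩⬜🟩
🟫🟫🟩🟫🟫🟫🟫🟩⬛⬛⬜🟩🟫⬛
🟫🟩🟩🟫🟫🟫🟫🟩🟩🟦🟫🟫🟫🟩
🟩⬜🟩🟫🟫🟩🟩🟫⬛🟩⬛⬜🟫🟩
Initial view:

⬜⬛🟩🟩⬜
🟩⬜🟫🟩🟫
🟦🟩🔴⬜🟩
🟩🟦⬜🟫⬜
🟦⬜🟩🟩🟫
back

🟩⬜🟫🟩🟫
🟦🟩🟫⬜🟩
🟩🟦🔴🟫⬜
🟦⬜🟩🟩🟫
🟫🟫🟫🟫🟫

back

🟦🟩🟫⬜🟩
🟩🟦⬜🟫⬜
🟦⬜🔴🟩🟫
🟫🟫🟫🟫🟫
🟩🟫🟫🟫🟫

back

🟩🟦⬜🟫⬜
🟦⬜🟩🟩🟫
🟫🟫🔴🟫🟫
🟩🟫🟫🟫🟫
🟩🟫🟫🟫🟫

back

🟦⬜🟩🟩🟫
🟫🟫🟫🟫🟫
🟩🟫🔴🟫🟫
🟩🟫🟫🟫🟫
🟩🟫🟫🟩🟩

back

🟫🟫🟫🟫🟫
🟩🟫🟫🟫🟫
🟩🟫🔴🟫🟫
🟩🟫🟫🟩🟩
⬛⬛⬛⬛⬛

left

🟫🟫🟫🟫🟫
🟫🟩🟫🟫🟫
🟩🟩🔴🟫🟫
⬜🟩🟫🟫🟩
⬛⬛⬛⬛⬛

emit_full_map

❓⬜⬛🟩🟩⬜
❓🟩⬜🟫🟩🟫
❓🟦🟩🟫⬜🟩
❓🟩🟦⬜🟫⬜
❓🟦⬜🟩🟩🟫
🟫🟫🟫🟫🟫🟫
🟫🟩🟫🟫🟫🟫
🟩🟩🔴🟫🟫🟫
⬜🟩🟫🟫🟩🟩

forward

🟩🟦⬜🟩🟩
🟫🟫🟫🟫🟫
🟫🟩🔴🟫🟫
🟩🟩🟫🟫🟫
⬜🟩🟫🟫🟩

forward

🟩🟩🟦⬜🟫
🟩🟦⬜🟩🟩
🟫🟫🔴🟫🟫
🟫🟩🟫🟫🟫
🟩🟩🟫🟫🟫

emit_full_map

❓⬜⬛🟩🟩⬜
❓🟩⬜🟫🟩🟫
❓🟦🟩🟫⬜🟩
🟩🟩🟦⬜🟫⬜
🟩🟦⬜🟩🟩🟫
🟫🟫🔴🟫🟫🟫
🟫🟩🟫🟫🟫🟫
🟩🟩🟫🟫🟫🟫
⬜🟩🟫🟫🟩🟩


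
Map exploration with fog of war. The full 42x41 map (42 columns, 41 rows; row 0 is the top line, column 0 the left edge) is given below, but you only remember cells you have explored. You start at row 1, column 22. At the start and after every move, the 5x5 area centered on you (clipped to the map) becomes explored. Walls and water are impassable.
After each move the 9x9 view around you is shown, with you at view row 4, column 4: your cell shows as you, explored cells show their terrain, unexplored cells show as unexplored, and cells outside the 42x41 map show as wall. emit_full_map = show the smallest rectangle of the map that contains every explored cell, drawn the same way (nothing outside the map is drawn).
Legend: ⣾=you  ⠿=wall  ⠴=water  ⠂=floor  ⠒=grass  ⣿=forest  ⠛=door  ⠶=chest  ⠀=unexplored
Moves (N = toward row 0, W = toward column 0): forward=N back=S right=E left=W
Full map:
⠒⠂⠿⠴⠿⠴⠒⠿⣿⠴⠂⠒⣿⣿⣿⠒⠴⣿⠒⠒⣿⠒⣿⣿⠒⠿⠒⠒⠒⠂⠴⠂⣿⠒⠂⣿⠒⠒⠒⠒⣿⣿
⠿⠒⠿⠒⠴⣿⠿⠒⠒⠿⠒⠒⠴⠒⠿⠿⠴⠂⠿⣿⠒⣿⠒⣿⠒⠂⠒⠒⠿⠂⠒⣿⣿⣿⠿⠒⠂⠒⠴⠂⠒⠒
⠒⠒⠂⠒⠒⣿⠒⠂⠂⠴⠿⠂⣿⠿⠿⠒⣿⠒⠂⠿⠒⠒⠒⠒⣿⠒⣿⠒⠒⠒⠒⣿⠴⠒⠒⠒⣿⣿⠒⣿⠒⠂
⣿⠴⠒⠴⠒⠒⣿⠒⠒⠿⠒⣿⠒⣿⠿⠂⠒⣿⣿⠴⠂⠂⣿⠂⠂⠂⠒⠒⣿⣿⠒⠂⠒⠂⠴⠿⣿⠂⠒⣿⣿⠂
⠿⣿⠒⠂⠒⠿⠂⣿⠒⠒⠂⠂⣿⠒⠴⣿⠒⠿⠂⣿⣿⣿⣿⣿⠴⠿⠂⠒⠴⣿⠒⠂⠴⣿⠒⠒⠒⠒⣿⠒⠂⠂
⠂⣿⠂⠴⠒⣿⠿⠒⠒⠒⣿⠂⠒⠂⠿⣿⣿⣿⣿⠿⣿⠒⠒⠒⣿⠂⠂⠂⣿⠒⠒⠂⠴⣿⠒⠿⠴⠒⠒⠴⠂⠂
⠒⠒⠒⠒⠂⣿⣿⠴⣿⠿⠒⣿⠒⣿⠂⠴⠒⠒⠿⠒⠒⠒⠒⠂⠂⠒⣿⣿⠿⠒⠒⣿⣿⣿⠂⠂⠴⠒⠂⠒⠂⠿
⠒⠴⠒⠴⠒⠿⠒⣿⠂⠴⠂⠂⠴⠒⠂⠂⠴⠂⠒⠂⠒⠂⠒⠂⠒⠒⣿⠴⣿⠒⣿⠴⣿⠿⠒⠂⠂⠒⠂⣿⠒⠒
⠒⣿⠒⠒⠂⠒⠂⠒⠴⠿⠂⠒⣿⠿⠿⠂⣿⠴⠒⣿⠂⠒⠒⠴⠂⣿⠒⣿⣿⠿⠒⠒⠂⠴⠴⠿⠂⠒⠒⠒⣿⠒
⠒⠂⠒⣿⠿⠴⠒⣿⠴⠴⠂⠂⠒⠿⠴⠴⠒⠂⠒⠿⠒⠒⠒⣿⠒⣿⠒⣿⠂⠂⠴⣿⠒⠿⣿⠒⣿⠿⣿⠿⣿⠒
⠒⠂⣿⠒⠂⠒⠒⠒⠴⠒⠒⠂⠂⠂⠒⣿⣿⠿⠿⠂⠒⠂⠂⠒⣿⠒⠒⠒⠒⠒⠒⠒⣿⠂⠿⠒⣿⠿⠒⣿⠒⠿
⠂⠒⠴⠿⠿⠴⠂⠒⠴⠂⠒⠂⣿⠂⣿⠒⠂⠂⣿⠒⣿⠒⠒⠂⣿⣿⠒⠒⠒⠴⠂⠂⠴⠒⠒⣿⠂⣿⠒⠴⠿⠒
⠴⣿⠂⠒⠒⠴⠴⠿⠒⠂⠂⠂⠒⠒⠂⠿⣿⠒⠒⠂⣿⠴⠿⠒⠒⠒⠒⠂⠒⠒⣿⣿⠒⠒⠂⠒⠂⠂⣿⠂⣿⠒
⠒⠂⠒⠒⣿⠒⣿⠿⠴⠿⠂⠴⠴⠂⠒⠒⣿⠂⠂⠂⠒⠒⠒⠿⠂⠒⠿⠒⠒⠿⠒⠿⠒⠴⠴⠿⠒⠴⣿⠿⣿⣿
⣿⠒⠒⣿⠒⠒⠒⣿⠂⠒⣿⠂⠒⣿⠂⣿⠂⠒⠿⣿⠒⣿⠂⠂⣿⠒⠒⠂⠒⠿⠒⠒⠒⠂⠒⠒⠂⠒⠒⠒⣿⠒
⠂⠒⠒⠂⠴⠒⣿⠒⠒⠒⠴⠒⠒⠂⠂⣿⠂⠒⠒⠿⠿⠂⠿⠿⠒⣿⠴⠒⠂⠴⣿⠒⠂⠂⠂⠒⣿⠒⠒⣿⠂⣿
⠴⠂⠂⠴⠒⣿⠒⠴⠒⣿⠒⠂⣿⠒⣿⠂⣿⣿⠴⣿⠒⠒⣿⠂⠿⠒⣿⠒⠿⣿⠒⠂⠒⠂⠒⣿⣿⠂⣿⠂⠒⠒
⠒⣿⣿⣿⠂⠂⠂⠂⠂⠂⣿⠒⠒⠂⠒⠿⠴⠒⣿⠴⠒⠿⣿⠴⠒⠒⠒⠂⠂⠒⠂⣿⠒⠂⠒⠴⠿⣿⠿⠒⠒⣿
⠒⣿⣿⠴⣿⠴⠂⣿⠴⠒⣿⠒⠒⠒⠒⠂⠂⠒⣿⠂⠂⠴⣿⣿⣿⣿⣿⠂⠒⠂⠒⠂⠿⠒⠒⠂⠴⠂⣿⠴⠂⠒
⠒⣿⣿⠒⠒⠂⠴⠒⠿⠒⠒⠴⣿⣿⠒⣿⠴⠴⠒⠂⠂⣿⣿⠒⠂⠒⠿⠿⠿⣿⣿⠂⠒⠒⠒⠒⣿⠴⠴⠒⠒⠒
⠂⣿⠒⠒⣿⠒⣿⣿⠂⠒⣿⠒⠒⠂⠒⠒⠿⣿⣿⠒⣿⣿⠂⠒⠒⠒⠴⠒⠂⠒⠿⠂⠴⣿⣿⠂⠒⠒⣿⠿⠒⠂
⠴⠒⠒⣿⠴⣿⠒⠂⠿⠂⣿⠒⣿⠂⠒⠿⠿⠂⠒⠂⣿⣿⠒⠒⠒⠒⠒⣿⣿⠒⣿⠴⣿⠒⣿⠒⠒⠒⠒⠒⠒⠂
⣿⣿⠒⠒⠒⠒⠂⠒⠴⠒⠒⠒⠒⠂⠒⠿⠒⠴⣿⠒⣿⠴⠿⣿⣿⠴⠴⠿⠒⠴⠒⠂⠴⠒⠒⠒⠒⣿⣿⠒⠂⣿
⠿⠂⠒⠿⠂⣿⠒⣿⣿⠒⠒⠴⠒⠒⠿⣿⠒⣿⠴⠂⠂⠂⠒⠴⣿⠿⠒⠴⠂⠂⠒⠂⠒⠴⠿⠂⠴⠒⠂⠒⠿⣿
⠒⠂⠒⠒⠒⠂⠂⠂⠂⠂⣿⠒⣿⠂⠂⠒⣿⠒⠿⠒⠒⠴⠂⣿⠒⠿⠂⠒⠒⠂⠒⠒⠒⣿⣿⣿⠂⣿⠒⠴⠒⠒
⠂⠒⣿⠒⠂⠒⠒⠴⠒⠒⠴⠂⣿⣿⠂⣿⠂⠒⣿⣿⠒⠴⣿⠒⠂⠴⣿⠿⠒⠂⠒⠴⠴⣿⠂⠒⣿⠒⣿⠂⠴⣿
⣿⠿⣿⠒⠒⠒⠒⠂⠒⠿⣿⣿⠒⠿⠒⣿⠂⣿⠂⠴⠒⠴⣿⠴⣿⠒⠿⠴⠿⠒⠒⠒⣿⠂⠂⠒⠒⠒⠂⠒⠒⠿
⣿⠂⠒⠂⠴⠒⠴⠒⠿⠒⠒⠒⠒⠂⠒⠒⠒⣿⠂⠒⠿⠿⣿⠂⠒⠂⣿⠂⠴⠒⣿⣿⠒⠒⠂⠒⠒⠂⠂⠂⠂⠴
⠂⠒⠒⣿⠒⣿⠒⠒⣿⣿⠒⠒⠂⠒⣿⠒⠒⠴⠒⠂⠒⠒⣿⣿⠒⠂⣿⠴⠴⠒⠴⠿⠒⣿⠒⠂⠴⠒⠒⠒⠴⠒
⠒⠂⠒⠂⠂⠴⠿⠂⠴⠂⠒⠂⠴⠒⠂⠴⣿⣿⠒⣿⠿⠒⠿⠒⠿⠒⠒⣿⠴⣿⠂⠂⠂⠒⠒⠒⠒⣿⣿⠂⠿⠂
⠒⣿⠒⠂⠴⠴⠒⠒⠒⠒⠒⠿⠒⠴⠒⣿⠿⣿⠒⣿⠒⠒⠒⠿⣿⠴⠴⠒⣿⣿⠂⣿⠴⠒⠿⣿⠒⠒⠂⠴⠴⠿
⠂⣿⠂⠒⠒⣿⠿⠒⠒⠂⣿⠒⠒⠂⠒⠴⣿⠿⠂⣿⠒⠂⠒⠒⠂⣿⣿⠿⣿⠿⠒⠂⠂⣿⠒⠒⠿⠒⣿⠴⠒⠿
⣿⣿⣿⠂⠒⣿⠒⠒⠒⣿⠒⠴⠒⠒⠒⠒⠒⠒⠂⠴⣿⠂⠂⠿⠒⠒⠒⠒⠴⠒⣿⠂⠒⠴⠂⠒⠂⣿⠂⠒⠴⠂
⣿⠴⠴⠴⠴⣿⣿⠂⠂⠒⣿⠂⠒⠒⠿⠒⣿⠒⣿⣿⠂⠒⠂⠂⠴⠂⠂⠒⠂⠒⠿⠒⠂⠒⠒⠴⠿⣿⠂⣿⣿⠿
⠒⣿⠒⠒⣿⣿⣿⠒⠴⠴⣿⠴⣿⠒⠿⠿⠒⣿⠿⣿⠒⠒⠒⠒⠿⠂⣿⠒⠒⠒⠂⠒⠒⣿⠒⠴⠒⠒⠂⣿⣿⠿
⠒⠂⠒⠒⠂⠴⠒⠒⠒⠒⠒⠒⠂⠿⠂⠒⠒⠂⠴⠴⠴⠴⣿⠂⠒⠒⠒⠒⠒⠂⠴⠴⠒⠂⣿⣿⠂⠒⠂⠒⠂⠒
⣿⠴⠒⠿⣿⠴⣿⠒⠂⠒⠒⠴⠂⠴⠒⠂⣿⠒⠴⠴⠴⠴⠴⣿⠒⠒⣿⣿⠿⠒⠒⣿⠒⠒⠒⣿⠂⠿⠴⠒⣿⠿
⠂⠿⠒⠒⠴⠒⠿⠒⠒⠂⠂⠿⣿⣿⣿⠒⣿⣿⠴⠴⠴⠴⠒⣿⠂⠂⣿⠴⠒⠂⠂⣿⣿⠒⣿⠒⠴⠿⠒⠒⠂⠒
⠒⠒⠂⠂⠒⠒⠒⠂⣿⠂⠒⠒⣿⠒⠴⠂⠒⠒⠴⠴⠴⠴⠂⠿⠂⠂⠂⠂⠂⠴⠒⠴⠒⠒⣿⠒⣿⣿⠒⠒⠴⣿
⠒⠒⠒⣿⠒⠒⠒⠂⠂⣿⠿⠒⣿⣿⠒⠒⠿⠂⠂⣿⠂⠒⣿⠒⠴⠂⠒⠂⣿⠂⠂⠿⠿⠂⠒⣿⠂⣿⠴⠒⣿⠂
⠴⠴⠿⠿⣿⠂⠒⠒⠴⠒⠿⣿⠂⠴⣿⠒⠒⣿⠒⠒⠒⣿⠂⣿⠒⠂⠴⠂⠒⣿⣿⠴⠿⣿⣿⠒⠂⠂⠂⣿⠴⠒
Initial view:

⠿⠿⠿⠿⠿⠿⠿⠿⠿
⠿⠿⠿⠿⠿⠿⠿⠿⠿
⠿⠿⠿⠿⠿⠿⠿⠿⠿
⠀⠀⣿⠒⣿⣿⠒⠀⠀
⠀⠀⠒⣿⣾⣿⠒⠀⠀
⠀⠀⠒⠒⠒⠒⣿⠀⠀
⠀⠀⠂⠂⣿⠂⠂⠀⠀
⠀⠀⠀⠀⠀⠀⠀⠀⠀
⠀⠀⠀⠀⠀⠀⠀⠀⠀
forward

⠿⠿⠿⠿⠿⠿⠿⠿⠿
⠿⠿⠿⠿⠿⠿⠿⠿⠿
⠿⠿⠿⠿⠿⠿⠿⠿⠿
⠿⠿⠿⠿⠿⠿⠿⠿⠿
⠀⠀⣿⠒⣾⣿⠒⠀⠀
⠀⠀⠒⣿⠒⣿⠒⠀⠀
⠀⠀⠒⠒⠒⠒⣿⠀⠀
⠀⠀⠂⠂⣿⠂⠂⠀⠀
⠀⠀⠀⠀⠀⠀⠀⠀⠀

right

⠿⠿⠿⠿⠿⠿⠿⠿⠿
⠿⠿⠿⠿⠿⠿⠿⠿⠿
⠿⠿⠿⠿⠿⠿⠿⠿⠿
⠿⠿⠿⠿⠿⠿⠿⠿⠿
⠀⣿⠒⣿⣾⠒⠿⠀⠀
⠀⠒⣿⠒⣿⠒⠂⠀⠀
⠀⠒⠒⠒⠒⣿⠒⠀⠀
⠀⠂⠂⣿⠂⠂⠀⠀⠀
⠀⠀⠀⠀⠀⠀⠀⠀⠀

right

⠿⠿⠿⠿⠿⠿⠿⠿⠿
⠿⠿⠿⠿⠿⠿⠿⠿⠿
⠿⠿⠿⠿⠿⠿⠿⠿⠿
⠿⠿⠿⠿⠿⠿⠿⠿⠿
⣿⠒⣿⣿⣾⠿⠒⠀⠀
⠒⣿⠒⣿⠒⠂⠒⠀⠀
⠒⠒⠒⠒⣿⠒⣿⠀⠀
⠂⠂⣿⠂⠂⠀⠀⠀⠀
⠀⠀⠀⠀⠀⠀⠀⠀⠀

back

⠿⠿⠿⠿⠿⠿⠿⠿⠿
⠿⠿⠿⠿⠿⠿⠿⠿⠿
⠿⠿⠿⠿⠿⠿⠿⠿⠿
⣿⠒⣿⣿⠒⠿⠒⠀⠀
⠒⣿⠒⣿⣾⠂⠒⠀⠀
⠒⠒⠒⠒⣿⠒⣿⠀⠀
⠂⠂⣿⠂⠂⠂⠒⠀⠀
⠀⠀⠀⠀⠀⠀⠀⠀⠀
⠀⠀⠀⠀⠀⠀⠀⠀⠀

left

⠿⠿⠿⠿⠿⠿⠿⠿⠿
⠿⠿⠿⠿⠿⠿⠿⠿⠿
⠿⠿⠿⠿⠿⠿⠿⠿⠿
⠀⣿⠒⣿⣿⠒⠿⠒⠀
⠀⠒⣿⠒⣾⠒⠂⠒⠀
⠀⠒⠒⠒⠒⣿⠒⣿⠀
⠀⠂⠂⣿⠂⠂⠂⠒⠀
⠀⠀⠀⠀⠀⠀⠀⠀⠀
⠀⠀⠀⠀⠀⠀⠀⠀⠀

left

⠿⠿⠿⠿⠿⠿⠿⠿⠿
⠿⠿⠿⠿⠿⠿⠿⠿⠿
⠿⠿⠿⠿⠿⠿⠿⠿⠿
⠀⠀⣿⠒⣿⣿⠒⠿⠒
⠀⠀⠒⣿⣾⣿⠒⠂⠒
⠀⠀⠒⠒⠒⠒⣿⠒⣿
⠀⠀⠂⠂⣿⠂⠂⠂⠒
⠀⠀⠀⠀⠀⠀⠀⠀⠀
⠀⠀⠀⠀⠀⠀⠀⠀⠀

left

⠿⠿⠿⠿⠿⠿⠿⠿⠿
⠿⠿⠿⠿⠿⠿⠿⠿⠿
⠿⠿⠿⠿⠿⠿⠿⠿⠿
⠀⠀⠒⣿⠒⣿⣿⠒⠿
⠀⠀⣿⠒⣾⠒⣿⠒⠂
⠀⠀⠿⠒⠒⠒⠒⣿⠒
⠀⠀⠴⠂⠂⣿⠂⠂⠂
⠀⠀⠀⠀⠀⠀⠀⠀⠀
⠀⠀⠀⠀⠀⠀⠀⠀⠀

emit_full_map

⠒⣿⠒⣿⣿⠒⠿⠒
⣿⠒⣾⠒⣿⠒⠂⠒
⠿⠒⠒⠒⠒⣿⠒⣿
⠴⠂⠂⣿⠂⠂⠂⠒

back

⠿⠿⠿⠿⠿⠿⠿⠿⠿
⠿⠿⠿⠿⠿⠿⠿⠿⠿
⠀⠀⠒⣿⠒⣿⣿⠒⠿
⠀⠀⣿⠒⣿⠒⣿⠒⠂
⠀⠀⠿⠒⣾⠒⠒⣿⠒
⠀⠀⠴⠂⠂⣿⠂⠂⠂
⠀⠀⣿⣿⣿⣿⣿⠀⠀
⠀⠀⠀⠀⠀⠀⠀⠀⠀
⠀⠀⠀⠀⠀⠀⠀⠀⠀

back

⠿⠿⠿⠿⠿⠿⠿⠿⠿
⠀⠀⠒⣿⠒⣿⣿⠒⠿
⠀⠀⣿⠒⣿⠒⣿⠒⠂
⠀⠀⠿⠒⠒⠒⠒⣿⠒
⠀⠀⠴⠂⣾⣿⠂⠂⠂
⠀⠀⣿⣿⣿⣿⣿⠀⠀
⠀⠀⠿⣿⠒⠒⠒⠀⠀
⠀⠀⠀⠀⠀⠀⠀⠀⠀
⠀⠀⠀⠀⠀⠀⠀⠀⠀

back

⠀⠀⠒⣿⠒⣿⣿⠒⠿
⠀⠀⣿⠒⣿⠒⣿⠒⠂
⠀⠀⠿⠒⠒⠒⠒⣿⠒
⠀⠀⠴⠂⠂⣿⠂⠂⠂
⠀⠀⣿⣿⣾⣿⣿⠀⠀
⠀⠀⠿⣿⠒⠒⠒⠀⠀
⠀⠀⠒⠒⠒⠒⠂⠀⠀
⠀⠀⠀⠀⠀⠀⠀⠀⠀
⠀⠀⠀⠀⠀⠀⠀⠀⠀

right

⠀⠒⣿⠒⣿⣿⠒⠿⠒
⠀⣿⠒⣿⠒⣿⠒⠂⠒
⠀⠿⠒⠒⠒⠒⣿⠒⣿
⠀⠴⠂⠂⣿⠂⠂⠂⠒
⠀⣿⣿⣿⣾⣿⠴⠀⠀
⠀⠿⣿⠒⠒⠒⣿⠀⠀
⠀⠒⠒⠒⠒⠂⠂⠀⠀
⠀⠀⠀⠀⠀⠀⠀⠀⠀
⠀⠀⠀⠀⠀⠀⠀⠀⠀

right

⠒⣿⠒⣿⣿⠒⠿⠒⠀
⣿⠒⣿⠒⣿⠒⠂⠒⠀
⠿⠒⠒⠒⠒⣿⠒⣿⠀
⠴⠂⠂⣿⠂⠂⠂⠒⠀
⣿⣿⣿⣿⣾⠴⠿⠀⠀
⠿⣿⠒⠒⠒⣿⠂⠀⠀
⠒⠒⠒⠒⠂⠂⠒⠀⠀
⠀⠀⠀⠀⠀⠀⠀⠀⠀
⠀⠀⠀⠀⠀⠀⠀⠀⠀

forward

⠿⠿⠿⠿⠿⠿⠿⠿⠿
⠒⣿⠒⣿⣿⠒⠿⠒⠀
⣿⠒⣿⠒⣿⠒⠂⠒⠀
⠿⠒⠒⠒⠒⣿⠒⣿⠀
⠴⠂⠂⣿⣾⠂⠂⠒⠀
⣿⣿⣿⣿⣿⠴⠿⠀⠀
⠿⣿⠒⠒⠒⣿⠂⠀⠀
⠒⠒⠒⠒⠂⠂⠒⠀⠀
⠀⠀⠀⠀⠀⠀⠀⠀⠀

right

⠿⠿⠿⠿⠿⠿⠿⠿⠿
⣿⠒⣿⣿⠒⠿⠒⠀⠀
⠒⣿⠒⣿⠒⠂⠒⠀⠀
⠒⠒⠒⠒⣿⠒⣿⠀⠀
⠂⠂⣿⠂⣾⠂⠒⠀⠀
⣿⣿⣿⣿⠴⠿⠂⠀⠀
⣿⠒⠒⠒⣿⠂⠂⠀⠀
⠒⠒⠒⠂⠂⠒⠀⠀⠀
⠀⠀⠀⠀⠀⠀⠀⠀⠀

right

⠿⠿⠿⠿⠿⠿⠿⠿⠿
⠒⣿⣿⠒⠿⠒⠀⠀⠀
⣿⠒⣿⠒⠂⠒⠒⠀⠀
⠒⠒⠒⣿⠒⣿⠒⠀⠀
⠂⣿⠂⠂⣾⠒⠒⠀⠀
⣿⣿⣿⠴⠿⠂⠒⠀⠀
⠒⠒⠒⣿⠂⠂⠂⠀⠀
⠒⠒⠂⠂⠒⠀⠀⠀⠀
⠀⠀⠀⠀⠀⠀⠀⠀⠀

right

⠿⠿⠿⠿⠿⠿⠿⠿⠿
⣿⣿⠒⠿⠒⠀⠀⠀⠀
⠒⣿⠒⠂⠒⠒⠿⠀⠀
⠒⠒⣿⠒⣿⠒⠒⠀⠀
⣿⠂⠂⠂⣾⠒⣿⠀⠀
⣿⣿⠴⠿⠂⠒⠴⠀⠀
⠒⠒⣿⠂⠂⠂⣿⠀⠀
⠒⠂⠂⠒⠀⠀⠀⠀⠀
⠀⠀⠀⠀⠀⠀⠀⠀⠀

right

⠿⠿⠿⠿⠿⠿⠿⠿⠿
⣿⠒⠿⠒⠀⠀⠀⠀⠀
⣿⠒⠂⠒⠒⠿⠂⠀⠀
⠒⣿⠒⣿⠒⠒⠒⠀⠀
⠂⠂⠂⠒⣾⣿⣿⠀⠀
⣿⠴⠿⠂⠒⠴⣿⠀⠀
⠒⣿⠂⠂⠂⣿⠒⠀⠀
⠂⠂⠒⠀⠀⠀⠀⠀⠀
⠀⠀⠀⠀⠀⠀⠀⠀⠀

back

⣿⠒⠿⠒⠀⠀⠀⠀⠀
⣿⠒⠂⠒⠒⠿⠂⠀⠀
⠒⣿⠒⣿⠒⠒⠒⠀⠀
⠂⠂⠂⠒⠒⣿⣿⠀⠀
⣿⠴⠿⠂⣾⠴⣿⠀⠀
⠒⣿⠂⠂⠂⣿⠒⠀⠀
⠂⠂⠒⣿⣿⠿⠒⠀⠀
⠀⠀⠀⠀⠀⠀⠀⠀⠀
⠀⠀⠀⠀⠀⠀⠀⠀⠀

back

⣿⠒⠂⠒⠒⠿⠂⠀⠀
⠒⣿⠒⣿⠒⠒⠒⠀⠀
⠂⠂⠂⠒⠒⣿⣿⠀⠀
⣿⠴⠿⠂⠒⠴⣿⠀⠀
⠒⣿⠂⠂⣾⣿⠒⠀⠀
⠂⠂⠒⣿⣿⠿⠒⠀⠀
⠀⠀⠒⣿⠴⣿⠒⠀⠀
⠀⠀⠀⠀⠀⠀⠀⠀⠀
⠀⠀⠀⠀⠀⠀⠀⠀⠀

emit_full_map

⠒⣿⠒⣿⣿⠒⠿⠒⠀⠀⠀
⣿⠒⣿⠒⣿⠒⠂⠒⠒⠿⠂
⠿⠒⠒⠒⠒⣿⠒⣿⠒⠒⠒
⠴⠂⠂⣿⠂⠂⠂⠒⠒⣿⣿
⣿⣿⣿⣿⣿⠴⠿⠂⠒⠴⣿
⠿⣿⠒⠒⠒⣿⠂⠂⣾⣿⠒
⠒⠒⠒⠒⠂⠂⠒⣿⣿⠿⠒
⠀⠀⠀⠀⠀⠀⠒⣿⠴⣿⠒

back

⠒⣿⠒⣿⠒⠒⠒⠀⠀
⠂⠂⠂⠒⠒⣿⣿⠀⠀
⣿⠴⠿⠂⠒⠴⣿⠀⠀
⠒⣿⠂⠂⠂⣿⠒⠀⠀
⠂⠂⠒⣿⣾⠿⠒⠀⠀
⠀⠀⠒⣿⠴⣿⠒⠀⠀
⠀⠀⣿⠒⣿⣿⠿⠀⠀
⠀⠀⠀⠀⠀⠀⠀⠀⠀
⠀⠀⠀⠀⠀⠀⠀⠀⠀

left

⠒⠒⣿⠒⣿⠒⠒⠒⠀
⣿⠂⠂⠂⠒⠒⣿⣿⠀
⣿⣿⠴⠿⠂⠒⠴⣿⠀
⠒⠒⣿⠂⠂⠂⣿⠒⠀
⠒⠂⠂⠒⣾⣿⠿⠒⠀
⠀⠀⠒⠒⣿⠴⣿⠒⠀
⠀⠀⠂⣿⠒⣿⣿⠿⠀
⠀⠀⠀⠀⠀⠀⠀⠀⠀
⠀⠀⠀⠀⠀⠀⠀⠀⠀

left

⠒⠒⠒⣿⠒⣿⠒⠒⠒
⠂⣿⠂⠂⠂⠒⠒⣿⣿
⣿⣿⣿⠴⠿⠂⠒⠴⣿
⠒⠒⠒⣿⠂⠂⠂⣿⠒
⠒⠒⠂⠂⣾⣿⣿⠿⠒
⠀⠀⠂⠒⠒⣿⠴⣿⠒
⠀⠀⠴⠂⣿⠒⣿⣿⠿
⠀⠀⠀⠀⠀⠀⠀⠀⠀
⠀⠀⠀⠀⠀⠀⠀⠀⠀

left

⠒⠒⠒⠒⣿⠒⣿⠒⠒
⠂⠂⣿⠂⠂⠂⠒⠒⣿
⣿⣿⣿⣿⠴⠿⠂⠒⠴
⣿⠒⠒⠒⣿⠂⠂⠂⣿
⠒⠒⠒⠂⣾⠒⣿⣿⠿
⠀⠀⠒⠂⠒⠒⣿⠴⣿
⠀⠀⠒⠴⠂⣿⠒⣿⣿
⠀⠀⠀⠀⠀⠀⠀⠀⠀
⠀⠀⠀⠀⠀⠀⠀⠀⠀

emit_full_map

⠒⣿⠒⣿⣿⠒⠿⠒⠀⠀⠀
⣿⠒⣿⠒⣿⠒⠂⠒⠒⠿⠂
⠿⠒⠒⠒⠒⣿⠒⣿⠒⠒⠒
⠴⠂⠂⣿⠂⠂⠂⠒⠒⣿⣿
⣿⣿⣿⣿⣿⠴⠿⠂⠒⠴⣿
⠿⣿⠒⠒⠒⣿⠂⠂⠂⣿⠒
⠒⠒⠒⠒⠂⣾⠒⣿⣿⠿⠒
⠀⠀⠀⠒⠂⠒⠒⣿⠴⣿⠒
⠀⠀⠀⠒⠴⠂⣿⠒⣿⣿⠿

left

⠿⠒⠒⠒⠒⣿⠒⣿⠒
⠴⠂⠂⣿⠂⠂⠂⠒⠒
⣿⣿⣿⣿⣿⠴⠿⠂⠒
⠿⣿⠒⠒⠒⣿⠂⠂⠂
⠒⠒⠒⠒⣾⠂⠒⣿⣿
⠀⠀⠂⠒⠂⠒⠒⣿⠴
⠀⠀⠒⠒⠴⠂⣿⠒⣿
⠀⠀⠀⠀⠀⠀⠀⠀⠀
⠀⠀⠀⠀⠀⠀⠀⠀⠀

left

⠀⠿⠒⠒⠒⠒⣿⠒⣿
⠀⠴⠂⠂⣿⠂⠂⠂⠒
⠀⣿⣿⣿⣿⣿⠴⠿⠂
⠀⠿⣿⠒⠒⠒⣿⠂⠂
⠀⠒⠒⠒⣾⠂⠂⠒⣿
⠀⠀⠒⠂⠒⠂⠒⠒⣿
⠀⠀⠂⠒⠒⠴⠂⣿⠒
⠀⠀⠀⠀⠀⠀⠀⠀⠀
⠀⠀⠀⠀⠀⠀⠀⠀⠀

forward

⠀⣿⠒⣿⠒⣿⠒⠂⠒
⠀⠿⠒⠒⠒⠒⣿⠒⣿
⠀⠴⠂⠂⣿⠂⠂⠂⠒
⠀⣿⣿⣿⣿⣿⠴⠿⠂
⠀⠿⣿⠒⣾⠒⣿⠂⠂
⠀⠒⠒⠒⠒⠂⠂⠒⣿
⠀⠀⠒⠂⠒⠂⠒⠒⣿
⠀⠀⠂⠒⠒⠴⠂⣿⠒
⠀⠀⠀⠀⠀⠀⠀⠀⠀

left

⠀⠀⣿⠒⣿⠒⣿⠒⠂
⠀⠀⠿⠒⠒⠒⠒⣿⠒
⠀⠀⠴⠂⠂⣿⠂⠂⠂
⠀⠀⣿⣿⣿⣿⣿⠴⠿
⠀⠀⠿⣿⣾⠒⠒⣿⠂
⠀⠀⠒⠒⠒⠒⠂⠂⠒
⠀⠀⠂⠒⠂⠒⠂⠒⠒
⠀⠀⠀⠂⠒⠒⠴⠂⣿
⠀⠀⠀⠀⠀⠀⠀⠀⠀

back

⠀⠀⠿⠒⠒⠒⠒⣿⠒
⠀⠀⠴⠂⠂⣿⠂⠂⠂
⠀⠀⣿⣿⣿⣿⣿⠴⠿
⠀⠀⠿⣿⠒⠒⠒⣿⠂
⠀⠀⠒⠒⣾⠒⠂⠂⠒
⠀⠀⠂⠒⠂⠒⠂⠒⠒
⠀⠀⣿⠂⠒⠒⠴⠂⣿
⠀⠀⠀⠀⠀⠀⠀⠀⠀
⠀⠀⠀⠀⠀⠀⠀⠀⠀

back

⠀⠀⠴⠂⠂⣿⠂⠂⠂
⠀⠀⣿⣿⣿⣿⣿⠴⠿
⠀⠀⠿⣿⠒⠒⠒⣿⠂
⠀⠀⠒⠒⠒⠒⠂⠂⠒
⠀⠀⠂⠒⣾⠒⠂⠒⠒
⠀⠀⣿⠂⠒⠒⠴⠂⣿
⠀⠀⠿⠒⠒⠒⣿⠀⠀
⠀⠀⠀⠀⠀⠀⠀⠀⠀
⠀⠀⠀⠀⠀⠀⠀⠀⠀

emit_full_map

⠒⣿⠒⣿⣿⠒⠿⠒⠀⠀⠀
⣿⠒⣿⠒⣿⠒⠂⠒⠒⠿⠂
⠿⠒⠒⠒⠒⣿⠒⣿⠒⠒⠒
⠴⠂⠂⣿⠂⠂⠂⠒⠒⣿⣿
⣿⣿⣿⣿⣿⠴⠿⠂⠒⠴⣿
⠿⣿⠒⠒⠒⣿⠂⠂⠂⣿⠒
⠒⠒⠒⠒⠂⠂⠒⣿⣿⠿⠒
⠂⠒⣾⠒⠂⠒⠒⣿⠴⣿⠒
⣿⠂⠒⠒⠴⠂⣿⠒⣿⣿⠿
⠿⠒⠒⠒⣿⠀⠀⠀⠀⠀⠀

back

⠀⠀⣿⣿⣿⣿⣿⠴⠿
⠀⠀⠿⣿⠒⠒⠒⣿⠂
⠀⠀⠒⠒⠒⠒⠂⠂⠒
⠀⠀⠂⠒⠂⠒⠂⠒⠒
⠀⠀⣿⠂⣾⠒⠴⠂⣿
⠀⠀⠿⠒⠒⠒⣿⠀⠀
⠀⠀⠂⠒⠂⠂⠒⠀⠀
⠀⠀⠀⠀⠀⠀⠀⠀⠀
⠀⠀⠀⠀⠀⠀⠀⠀⠀

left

⠀⠀⠀⣿⣿⣿⣿⣿⠴
⠀⠀⠀⠿⣿⠒⠒⠒⣿
⠀⠀⠿⠒⠒⠒⠒⠂⠂
⠀⠀⠒⠂⠒⠂⠒⠂⠒
⠀⠀⠒⣿⣾⠒⠒⠴⠂
⠀⠀⠒⠿⠒⠒⠒⣿⠀
⠀⠀⠿⠂⠒⠂⠂⠒⠀
⠀⠀⠀⠀⠀⠀⠀⠀⠀
⠀⠀⠀⠀⠀⠀⠀⠀⠀

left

⠀⠀⠀⠀⣿⣿⣿⣿⣿
⠀⠀⠀⠀⠿⣿⠒⠒⠒
⠀⠀⠒⠿⠒⠒⠒⠒⠂
⠀⠀⠂⠒⠂⠒⠂⠒⠂
⠀⠀⠴⠒⣾⠂⠒⠒⠴
⠀⠀⠂⠒⠿⠒⠒⠒⣿
⠀⠀⠿⠿⠂⠒⠂⠂⠒
⠀⠀⠀⠀⠀⠀⠀⠀⠀
⠀⠀⠀⠀⠀⠀⠀⠀⠀

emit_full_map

⠀⠀⠒⣿⠒⣿⣿⠒⠿⠒⠀⠀⠀
⠀⠀⣿⠒⣿⠒⣿⠒⠂⠒⠒⠿⠂
⠀⠀⠿⠒⠒⠒⠒⣿⠒⣿⠒⠒⠒
⠀⠀⠴⠂⠂⣿⠂⠂⠂⠒⠒⣿⣿
⠀⠀⣿⣿⣿⣿⣿⠴⠿⠂⠒⠴⣿
⠀⠀⠿⣿⠒⠒⠒⣿⠂⠂⠂⣿⠒
⠒⠿⠒⠒⠒⠒⠂⠂⠒⣿⣿⠿⠒
⠂⠒⠂⠒⠂⠒⠂⠒⠒⣿⠴⣿⠒
⠴⠒⣾⠂⠒⠒⠴⠂⣿⠒⣿⣿⠿
⠂⠒⠿⠒⠒⠒⣿⠀⠀⠀⠀⠀⠀
⠿⠿⠂⠒⠂⠂⠒⠀⠀⠀⠀⠀⠀
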